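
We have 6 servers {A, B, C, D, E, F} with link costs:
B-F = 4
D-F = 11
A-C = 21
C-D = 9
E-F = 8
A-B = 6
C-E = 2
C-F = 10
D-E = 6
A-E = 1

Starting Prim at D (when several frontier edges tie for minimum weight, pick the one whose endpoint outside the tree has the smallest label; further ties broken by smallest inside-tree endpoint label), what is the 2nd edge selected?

Grow the tree from D using Prim:
Step 1: frontier [D-E 6, C-D 9, D-F 11] → take D-E (6); add E.
Step 2: frontier [C-D 9, D-F 11, A-E 1, C-E 2, E-F 8] → take A-E (1); add A.
Step 3: frontier [A-B 6, A-C 21, C-D 9, D-F 11, C-E 2, E-F 8] → take C-E (2); add C.
Step 4: frontier [A-B 6, C-F 10, D-F 11, E-F 8] → take A-B (6); add B.
Step 5: frontier [B-F 4, C-F 10, D-F 11, E-F 8] → take B-F (4); add F.
The 2nd edge added is A-E.

A-E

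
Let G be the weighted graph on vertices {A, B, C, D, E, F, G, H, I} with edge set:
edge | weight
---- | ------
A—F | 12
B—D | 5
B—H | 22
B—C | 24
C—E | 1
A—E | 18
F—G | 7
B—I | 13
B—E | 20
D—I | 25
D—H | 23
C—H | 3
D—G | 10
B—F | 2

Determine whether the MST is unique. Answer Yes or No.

Sort edges by weight, then run Kruskal:
C—E (1): add — endpoints in different components.
B—F (2): add — endpoints in different components.
C—H (3): add — endpoints in different components.
B—D (5): add — endpoints in different components.
F—G (7): add — endpoints in different components.
D—G (10): skip — D and G already connected.
A—F (12): add — endpoints in different components.
B—I (13): add — endpoints in different components.
A—E (18): add — endpoints in different components.
Every non-tree edge has weight strictly greater than the heaviest edge on the tree path between its endpoints, so the MST is unique.

Yes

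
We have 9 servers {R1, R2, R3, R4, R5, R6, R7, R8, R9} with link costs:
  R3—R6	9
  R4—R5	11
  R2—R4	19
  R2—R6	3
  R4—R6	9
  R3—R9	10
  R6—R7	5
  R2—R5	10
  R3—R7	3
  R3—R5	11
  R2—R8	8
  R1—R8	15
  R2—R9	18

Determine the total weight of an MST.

Kruskal: consider edges lightest-first.
R2—R6 (3): add — endpoints in different components.
R3—R7 (3): add — endpoints in different components.
R6—R7 (5): add — endpoints in different components.
R2—R8 (8): add — endpoints in different components.
R3—R6 (9): skip — R3 and R6 already connected.
R4—R6 (9): add — endpoints in different components.
R2—R5 (10): add — endpoints in different components.
R3—R9 (10): add — endpoints in different components.
R3—R5 (11): skip — R3 and R5 already connected.
R4—R5 (11): skip — R5 and R4 already connected.
R1—R8 (15): add — endpoints in different components.
MST edges: R2—R6, R3—R7, R6—R7, R2—R8, R4—R6, R2—R5, R3—R9, R1—R8; total weight 3+3+5+8+9+10+10+15 = 63.

63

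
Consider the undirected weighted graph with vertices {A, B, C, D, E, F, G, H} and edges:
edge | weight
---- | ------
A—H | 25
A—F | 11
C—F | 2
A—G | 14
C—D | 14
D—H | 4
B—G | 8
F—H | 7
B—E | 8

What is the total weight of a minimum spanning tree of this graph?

54

Sort edges by weight, then run Kruskal:
C—F (2): add — endpoints in different components.
D—H (4): add — endpoints in different components.
F—H (7): add — endpoints in different components.
B—E (8): add — endpoints in different components.
B—G (8): add — endpoints in different components.
A—F (11): add — endpoints in different components.
A—G (14): add — endpoints in different components.
MST edges: C—F, D—H, F—H, B—E, B—G, A—F, A—G; total weight 2+4+7+8+8+11+14 = 54.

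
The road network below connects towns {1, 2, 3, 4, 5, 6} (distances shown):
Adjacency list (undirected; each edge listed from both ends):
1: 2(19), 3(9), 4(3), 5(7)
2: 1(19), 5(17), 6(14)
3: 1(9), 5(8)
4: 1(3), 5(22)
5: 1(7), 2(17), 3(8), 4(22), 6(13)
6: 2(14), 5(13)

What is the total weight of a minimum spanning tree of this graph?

45

Sort edges by weight, then run Kruskal:
1–4 (3): add. Components now {1,4} {2} {3} {5} {6}
1–5 (7): add. Components now {1,4,5} {2} {3} {6}
3–5 (8): add. Components now {1,3,4,5} {2} {6}
1–3 (9): skip — 1 and 3 already connected.
5–6 (13): add. Components now {1,3,4,5,6} {2}
2–6 (14): add. Components now {1,2,3,4,5,6}
MST edges: 1–4, 1–5, 3–5, 5–6, 2–6; total weight 3+7+8+13+14 = 45.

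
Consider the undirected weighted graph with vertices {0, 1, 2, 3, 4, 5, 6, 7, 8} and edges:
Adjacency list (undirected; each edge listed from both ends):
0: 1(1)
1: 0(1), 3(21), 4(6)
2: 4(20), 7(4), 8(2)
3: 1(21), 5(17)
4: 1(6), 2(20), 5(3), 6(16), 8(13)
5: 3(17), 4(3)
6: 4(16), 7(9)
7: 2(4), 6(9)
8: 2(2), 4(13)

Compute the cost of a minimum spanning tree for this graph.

Kruskal: consider edges lightest-first.
0 1 (1): add — endpoints in different components.
2 8 (2): add — endpoints in different components.
4 5 (3): add — endpoints in different components.
2 7 (4): add — endpoints in different components.
1 4 (6): add — endpoints in different components.
6 7 (9): add — endpoints in different components.
4 8 (13): add — endpoints in different components.
4 6 (16): skip — 4 and 6 already connected.
3 5 (17): add — endpoints in different components.
MST edges: 0 1, 2 8, 4 5, 2 7, 1 4, 6 7, 4 8, 3 5; total weight 1+2+3+4+6+9+13+17 = 55.

55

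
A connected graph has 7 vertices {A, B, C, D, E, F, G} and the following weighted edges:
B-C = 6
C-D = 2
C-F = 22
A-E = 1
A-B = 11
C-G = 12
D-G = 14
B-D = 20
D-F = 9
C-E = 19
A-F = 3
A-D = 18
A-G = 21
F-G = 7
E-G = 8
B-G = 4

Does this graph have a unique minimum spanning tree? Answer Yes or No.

Kruskal's algorithm — process edges by increasing weight (ties by edge label):
A-E (1): add. Components now {A,E} {B} {C} {D} {F} {G}
C-D (2): add. Components now {A,E} {B} {C,D} {F} {G}
A-F (3): add. Components now {A,E,F} {B} {C,D} {G}
B-G (4): add. Components now {A,E,F} {B,G} {C,D}
B-C (6): add. Components now {A,E,F} {B,C,D,G}
F-G (7): add. Components now {A,B,C,D,E,F,G}
Every non-tree edge has weight strictly greater than the heaviest edge on the tree path between its endpoints, so the MST is unique.

Yes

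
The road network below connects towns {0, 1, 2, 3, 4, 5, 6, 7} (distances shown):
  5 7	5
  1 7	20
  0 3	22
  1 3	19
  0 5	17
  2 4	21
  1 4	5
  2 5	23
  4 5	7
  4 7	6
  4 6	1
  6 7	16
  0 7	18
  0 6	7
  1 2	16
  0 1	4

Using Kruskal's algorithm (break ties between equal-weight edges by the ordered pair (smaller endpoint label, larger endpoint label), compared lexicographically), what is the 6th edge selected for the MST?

Kruskal: consider edges lightest-first.
4 6 (1): add — endpoints in different components.
0 1 (4): add — endpoints in different components.
1 4 (5): add — endpoints in different components.
5 7 (5): add — endpoints in different components.
4 7 (6): add — endpoints in different components.
0 6 (7): skip — 0 and 6 already connected.
4 5 (7): skip — 4 and 5 already connected.
1 2 (16): add — endpoints in different components.
6 7 (16): skip — 6 and 7 already connected.
0 5 (17): skip — 0 and 5 already connected.
0 7 (18): skip — 0 and 7 already connected.
1 3 (19): add — endpoints in different components.
The 6th edge added is 1 2.

1-2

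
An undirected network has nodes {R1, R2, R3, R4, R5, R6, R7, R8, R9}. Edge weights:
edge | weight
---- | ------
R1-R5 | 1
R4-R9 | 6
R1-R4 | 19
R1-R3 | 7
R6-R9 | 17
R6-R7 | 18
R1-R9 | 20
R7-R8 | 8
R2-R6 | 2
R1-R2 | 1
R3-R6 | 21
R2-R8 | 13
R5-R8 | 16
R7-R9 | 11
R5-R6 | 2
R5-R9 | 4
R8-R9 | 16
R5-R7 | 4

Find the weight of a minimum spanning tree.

33

Prim's algorithm from R6:
Step 1: cheapest edge leaving the tree is R2-R6 (2); add R2.
Step 2: cheapest edge leaving the tree is R1-R2 (1); add R1.
Step 3: cheapest edge leaving the tree is R1-R5 (1); add R5.
Step 4: cheapest edge leaving the tree is R5-R7 (4); add R7.
Step 5: cheapest edge leaving the tree is R5-R9 (4); add R9.
Step 6: cheapest edge leaving the tree is R4-R9 (6); add R4.
Step 7: cheapest edge leaving the tree is R1-R3 (7); add R3.
Step 8: cheapest edge leaving the tree is R7-R8 (8); add R8.
MST edges: R2-R6, R1-R2, R1-R5, R5-R7, R5-R9, R4-R9, R1-R3, R7-R8; total weight 2+1+1+4+4+6+7+8 = 33.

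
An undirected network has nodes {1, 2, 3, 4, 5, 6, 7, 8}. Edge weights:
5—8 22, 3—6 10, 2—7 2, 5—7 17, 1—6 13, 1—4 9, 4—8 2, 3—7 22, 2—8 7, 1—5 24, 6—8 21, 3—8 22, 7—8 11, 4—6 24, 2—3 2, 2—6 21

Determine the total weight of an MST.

49

Prim's algorithm from 2:
Step 1: cheapest edge leaving the tree is 2—3 (2); add 3.
Step 2: cheapest edge leaving the tree is 2—7 (2); add 7.
Step 3: cheapest edge leaving the tree is 2—8 (7); add 8.
Step 4: cheapest edge leaving the tree is 4—8 (2); add 4.
Step 5: cheapest edge leaving the tree is 1—4 (9); add 1.
Step 6: cheapest edge leaving the tree is 3—6 (10); add 6.
Step 7: cheapest edge leaving the tree is 5—7 (17); add 5.
MST edges: 2—3, 2—7, 2—8, 4—8, 1—4, 3—6, 5—7; total weight 2+2+7+2+9+10+17 = 49.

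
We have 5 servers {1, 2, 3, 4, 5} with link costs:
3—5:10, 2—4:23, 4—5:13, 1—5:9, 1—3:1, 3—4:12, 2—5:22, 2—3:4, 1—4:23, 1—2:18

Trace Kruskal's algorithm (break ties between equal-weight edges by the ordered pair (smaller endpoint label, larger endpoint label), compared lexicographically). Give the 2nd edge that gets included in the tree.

Kruskal: consider edges lightest-first.
1—3 (1): add — endpoints in different components.
2—3 (4): add — endpoints in different components.
1—5 (9): add — endpoints in different components.
3—5 (10): skip — 3 and 5 already connected.
3—4 (12): add — endpoints in different components.
The 2nd edge added is 2—3.

2-3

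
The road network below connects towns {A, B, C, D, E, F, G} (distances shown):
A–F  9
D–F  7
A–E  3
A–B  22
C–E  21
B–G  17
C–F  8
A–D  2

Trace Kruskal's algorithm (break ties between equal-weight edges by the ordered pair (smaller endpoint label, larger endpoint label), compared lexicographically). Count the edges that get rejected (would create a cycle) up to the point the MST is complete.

Kruskal: consider edges lightest-first.
A–D (2): add. Components now {A,D} {B} {C} {E} {F} {G}
A–E (3): add. Components now {A,D,E} {B} {C} {F} {G}
D–F (7): add. Components now {A,D,E,F} {B} {C} {G}
C–F (8): add. Components now {A,C,D,E,F} {B} {G}
A–F (9): skip — A and F already connected.
B–G (17): add. Components now {A,C,D,E,F} {B,G}
C–E (21): skip — C and E already connected.
A–B (22): add. Components now {A,B,C,D,E,F,G}
Edges rejected before the tree was complete: 2.

2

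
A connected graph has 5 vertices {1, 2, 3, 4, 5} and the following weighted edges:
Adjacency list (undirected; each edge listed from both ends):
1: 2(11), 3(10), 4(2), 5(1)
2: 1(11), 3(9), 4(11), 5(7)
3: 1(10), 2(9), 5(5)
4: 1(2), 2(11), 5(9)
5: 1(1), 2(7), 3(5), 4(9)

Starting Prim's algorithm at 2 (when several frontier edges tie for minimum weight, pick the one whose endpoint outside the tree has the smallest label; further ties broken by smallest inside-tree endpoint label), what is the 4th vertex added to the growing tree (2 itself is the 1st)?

Grow the tree from 2 using Prim:
Step 1: cheapest edge leaving the tree is 2 5 (7); add 5.
Step 2: cheapest edge leaving the tree is 1 5 (1); add 1.
Step 3: cheapest edge leaving the tree is 1 4 (2); add 4.
Step 4: cheapest edge leaving the tree is 3 5 (5); add 3.
Vertex order: 2, 5, 1, 4, 3. The 4th vertex is 4.

4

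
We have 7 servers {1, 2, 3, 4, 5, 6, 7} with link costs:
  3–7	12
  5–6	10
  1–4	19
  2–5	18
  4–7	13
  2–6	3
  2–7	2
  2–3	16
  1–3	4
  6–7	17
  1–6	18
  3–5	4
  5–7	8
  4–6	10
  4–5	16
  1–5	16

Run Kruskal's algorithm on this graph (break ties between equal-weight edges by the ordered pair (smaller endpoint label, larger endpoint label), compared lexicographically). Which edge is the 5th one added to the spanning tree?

Kruskal's algorithm — process edges by increasing weight (ties by edge label):
2–7 (2): add. Components now {1} {2,7} {3} {4} {5} {6}
2–6 (3): add. Components now {1} {2,6,7} {3} {4} {5}
1–3 (4): add. Components now {1,3} {2,6,7} {4} {5}
3–5 (4): add. Components now {1,3,5} {2,6,7} {4}
5–7 (8): add. Components now {1,2,3,5,6,7} {4}
4–6 (10): add. Components now {1,2,3,4,5,6,7}
The 5th edge added is 5–7.

5-7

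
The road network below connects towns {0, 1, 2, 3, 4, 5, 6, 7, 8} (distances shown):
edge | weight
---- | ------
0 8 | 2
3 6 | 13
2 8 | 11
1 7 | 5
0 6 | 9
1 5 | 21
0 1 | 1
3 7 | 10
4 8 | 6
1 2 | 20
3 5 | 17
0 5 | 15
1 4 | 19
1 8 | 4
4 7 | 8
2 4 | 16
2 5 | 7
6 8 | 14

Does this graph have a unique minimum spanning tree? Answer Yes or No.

Kruskal's algorithm — process edges by increasing weight (ties by edge label):
0 1 (1): add — endpoints in different components.
0 8 (2): add — endpoints in different components.
1 8 (4): skip — 1 and 8 already connected.
1 7 (5): add — endpoints in different components.
4 8 (6): add — endpoints in different components.
2 5 (7): add — endpoints in different components.
4 7 (8): skip — 4 and 7 already connected.
0 6 (9): add — endpoints in different components.
3 7 (10): add — endpoints in different components.
2 8 (11): add — endpoints in different components.
Every non-tree edge has weight strictly greater than the heaviest edge on the tree path between its endpoints, so the MST is unique.

Yes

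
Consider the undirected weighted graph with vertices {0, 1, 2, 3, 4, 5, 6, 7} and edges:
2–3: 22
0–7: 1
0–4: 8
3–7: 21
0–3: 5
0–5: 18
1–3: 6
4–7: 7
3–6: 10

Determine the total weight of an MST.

69

Kruskal's algorithm — process edges by increasing weight (ties by edge label):
0–7 (1): add — endpoints in different components.
0–3 (5): add — endpoints in different components.
1–3 (6): add — endpoints in different components.
4–7 (7): add — endpoints in different components.
0–4 (8): skip — 0 and 4 already connected.
3–6 (10): add — endpoints in different components.
0–5 (18): add — endpoints in different components.
3–7 (21): skip — 3 and 7 already connected.
2–3 (22): add — endpoints in different components.
MST edges: 0–7, 0–3, 1–3, 4–7, 3–6, 0–5, 2–3; total weight 1+5+6+7+10+18+22 = 69.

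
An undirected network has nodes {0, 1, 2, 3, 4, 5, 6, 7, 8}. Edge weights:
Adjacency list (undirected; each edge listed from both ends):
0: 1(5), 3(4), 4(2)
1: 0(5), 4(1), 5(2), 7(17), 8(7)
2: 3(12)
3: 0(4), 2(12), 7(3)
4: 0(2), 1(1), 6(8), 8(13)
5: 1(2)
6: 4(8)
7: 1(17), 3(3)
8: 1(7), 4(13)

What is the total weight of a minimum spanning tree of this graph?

Kruskal: consider edges lightest-first.
1 4 (1): add — endpoints in different components.
0 4 (2): add — endpoints in different components.
1 5 (2): add — endpoints in different components.
3 7 (3): add — endpoints in different components.
0 3 (4): add — endpoints in different components.
0 1 (5): skip — 0 and 1 already connected.
1 8 (7): add — endpoints in different components.
4 6 (8): add — endpoints in different components.
2 3 (12): add — endpoints in different components.
MST edges: 1 4, 0 4, 1 5, 3 7, 0 3, 1 8, 4 6, 2 3; total weight 1+2+2+3+4+7+8+12 = 39.

39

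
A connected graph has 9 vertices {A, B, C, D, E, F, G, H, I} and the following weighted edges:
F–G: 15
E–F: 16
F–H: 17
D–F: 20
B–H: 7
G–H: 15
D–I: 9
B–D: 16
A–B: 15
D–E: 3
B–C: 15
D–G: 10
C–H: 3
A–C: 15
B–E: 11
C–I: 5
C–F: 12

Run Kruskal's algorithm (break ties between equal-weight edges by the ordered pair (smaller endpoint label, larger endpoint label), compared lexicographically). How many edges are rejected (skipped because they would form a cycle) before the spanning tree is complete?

Sort edges by weight, then run Kruskal:
C–H (3): add — endpoints in different components.
D–E (3): add — endpoints in different components.
C–I (5): add — endpoints in different components.
B–H (7): add — endpoints in different components.
D–I (9): add — endpoints in different components.
D–G (10): add — endpoints in different components.
B–E (11): skip — B and E already connected.
C–F (12): add — endpoints in different components.
A–B (15): add — endpoints in different components.
Edges rejected before the tree was complete: 1.

1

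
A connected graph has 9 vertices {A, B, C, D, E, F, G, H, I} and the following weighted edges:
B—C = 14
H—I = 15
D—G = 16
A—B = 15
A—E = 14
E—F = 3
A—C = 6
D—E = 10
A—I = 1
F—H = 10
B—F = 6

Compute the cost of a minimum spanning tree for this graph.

66

Prim, starting at D.
Step 1: frontier [D—E 10, D—G 16] → take D—E (10); add E.
Step 2: frontier [D—G 16, E—F 3, A—E 14] → take E—F (3); add F.
Step 3: frontier [D—G 16, A—E 14, B—F 6, F—H 10] → take B—F (6); add B.
Step 4: frontier [B—C 14, A—B 15, D—G 16, A—E 14, F—H 10] → take F—H (10); add H.
Step 5: frontier [B—C 14, A—B 15, D—G 16, A—E 14, H—I 15] → take A—E (14); add A.
Step 6: frontier [A—I 1, A—C 6, B—C 14, D—G 16, H—I 15] → take A—I (1); add I.
Step 7: frontier [A—C 6, B—C 14, D—G 16] → take A—C (6); add C.
Step 8: frontier [D—G 16] → take D—G (16); add G.
MST edges: D—E, E—F, B—F, F—H, A—E, A—I, A—C, D—G; total weight 10+3+6+10+14+1+6+16 = 66.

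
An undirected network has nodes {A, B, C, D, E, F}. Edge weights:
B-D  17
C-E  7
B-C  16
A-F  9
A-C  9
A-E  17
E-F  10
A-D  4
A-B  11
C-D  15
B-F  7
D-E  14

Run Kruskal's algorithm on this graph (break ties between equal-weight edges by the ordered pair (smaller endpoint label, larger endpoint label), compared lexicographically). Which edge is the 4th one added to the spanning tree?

A-C

Sort edges by weight, then run Kruskal:
A-D (4): add — endpoints in different components.
B-F (7): add — endpoints in different components.
C-E (7): add — endpoints in different components.
A-C (9): add — endpoints in different components.
A-F (9): add — endpoints in different components.
The 4th edge added is A-C.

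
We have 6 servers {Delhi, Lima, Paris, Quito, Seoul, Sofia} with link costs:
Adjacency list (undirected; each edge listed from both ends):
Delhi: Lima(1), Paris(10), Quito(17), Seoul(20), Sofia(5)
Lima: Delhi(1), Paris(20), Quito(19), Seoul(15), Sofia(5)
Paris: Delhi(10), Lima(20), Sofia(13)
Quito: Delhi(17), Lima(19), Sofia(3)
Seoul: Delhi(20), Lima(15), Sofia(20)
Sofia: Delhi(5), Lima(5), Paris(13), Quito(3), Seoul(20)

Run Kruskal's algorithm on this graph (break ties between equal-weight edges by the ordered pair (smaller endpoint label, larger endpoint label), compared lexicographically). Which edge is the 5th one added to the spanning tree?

Sort edges by weight, then run Kruskal:
Delhi Lima (1): add — endpoints in different components.
Quito Sofia (3): add — endpoints in different components.
Delhi Sofia (5): add — endpoints in different components.
Lima Sofia (5): skip — Sofia and Lima already connected.
Delhi Paris (10): add — endpoints in different components.
Paris Sofia (13): skip — Paris and Sofia already connected.
Lima Seoul (15): add — endpoints in different components.
The 5th edge added is Lima Seoul.

Lima-Seoul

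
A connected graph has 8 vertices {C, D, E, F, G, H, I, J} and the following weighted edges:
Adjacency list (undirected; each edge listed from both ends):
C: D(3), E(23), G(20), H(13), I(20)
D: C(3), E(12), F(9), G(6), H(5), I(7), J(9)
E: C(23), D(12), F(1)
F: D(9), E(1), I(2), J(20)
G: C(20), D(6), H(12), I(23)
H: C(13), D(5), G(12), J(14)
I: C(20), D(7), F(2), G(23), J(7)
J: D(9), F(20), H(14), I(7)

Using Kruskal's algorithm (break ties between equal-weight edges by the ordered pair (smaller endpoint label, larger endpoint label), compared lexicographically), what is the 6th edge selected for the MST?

Kruskal: consider edges lightest-first.
E—F (1): add — endpoints in different components.
F—I (2): add — endpoints in different components.
C—D (3): add — endpoints in different components.
D—H (5): add — endpoints in different components.
D—G (6): add — endpoints in different components.
D—I (7): add — endpoints in different components.
I—J (7): add — endpoints in different components.
The 6th edge added is D—I.

D-I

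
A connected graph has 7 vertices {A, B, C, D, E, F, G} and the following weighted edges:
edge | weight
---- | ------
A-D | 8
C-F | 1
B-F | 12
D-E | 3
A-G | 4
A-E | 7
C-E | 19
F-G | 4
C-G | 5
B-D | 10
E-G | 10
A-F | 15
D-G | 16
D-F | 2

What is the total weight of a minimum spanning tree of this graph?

Prim, starting at C.
Step 1: cheapest edge leaving the tree is C-F (1); add F.
Step 2: cheapest edge leaving the tree is D-F (2); add D.
Step 3: cheapest edge leaving the tree is D-E (3); add E.
Step 4: cheapest edge leaving the tree is F-G (4); add G.
Step 5: cheapest edge leaving the tree is A-G (4); add A.
Step 6: cheapest edge leaving the tree is B-D (10); add B.
MST edges: C-F, D-F, D-E, F-G, A-G, B-D; total weight 1+2+3+4+4+10 = 24.

24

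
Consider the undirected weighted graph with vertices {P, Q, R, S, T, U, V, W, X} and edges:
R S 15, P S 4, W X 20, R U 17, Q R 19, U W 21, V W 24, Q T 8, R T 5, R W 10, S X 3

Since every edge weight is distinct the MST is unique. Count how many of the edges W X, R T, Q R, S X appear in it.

2

Kruskal: consider edges lightest-first.
S X (3): add — endpoints in different components.
P S (4): add — endpoints in different components.
R T (5): add — endpoints in different components.
Q T (8): add — endpoints in different components.
R W (10): add — endpoints in different components.
R S (15): add — endpoints in different components.
R U (17): add — endpoints in different components.
Q R (19): skip — Q and R already connected.
W X (20): skip — W and X already connected.
U W (21): skip — W and U already connected.
V W (24): add — endpoints in different components.
MST edge set: {S X, P S, R T, Q T, R W, R S, R U, V W}.
Of the listed edges, {R T, S X} are in the MST → 2.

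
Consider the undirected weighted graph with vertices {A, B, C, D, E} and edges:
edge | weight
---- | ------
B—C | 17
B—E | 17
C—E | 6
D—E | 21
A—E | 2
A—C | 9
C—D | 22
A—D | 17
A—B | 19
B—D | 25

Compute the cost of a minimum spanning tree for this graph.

42

Kruskal's algorithm — process edges by increasing weight (ties by edge label):
A—E (2): add — endpoints in different components.
C—E (6): add — endpoints in different components.
A—C (9): skip — A and C already connected.
A—D (17): add — endpoints in different components.
B—C (17): add — endpoints in different components.
MST edges: A—E, C—E, A—D, B—C; total weight 2+6+17+17 = 42.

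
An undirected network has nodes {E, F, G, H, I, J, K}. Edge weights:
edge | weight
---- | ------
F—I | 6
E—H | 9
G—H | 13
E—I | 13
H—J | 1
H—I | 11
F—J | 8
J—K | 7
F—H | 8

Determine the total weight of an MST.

Prim, starting at E.
Step 1: frontier [E—H 9, E—I 13] → take E—H (9); add H.
Step 2: frontier [E—I 13, H—J 1, F—H 8, H—I 11, G—H 13] → take H—J (1); add J.
Step 3: frontier [E—I 13, F—H 8, H—I 11, G—H 13, J—K 7, F—J 8] → take J—K (7); add K.
Step 4: frontier [E—I 13, F—H 8, H—I 11, G—H 13, F—J 8] → take F—H (8); add F.
Step 5: frontier [E—I 13, F—I 6, H—I 11, G—H 13] → take F—I (6); add I.
Step 6: frontier [G—H 13] → take G—H (13); add G.
MST edges: E—H, H—J, J—K, F—H, F—I, G—H; total weight 9+1+7+8+6+13 = 44.

44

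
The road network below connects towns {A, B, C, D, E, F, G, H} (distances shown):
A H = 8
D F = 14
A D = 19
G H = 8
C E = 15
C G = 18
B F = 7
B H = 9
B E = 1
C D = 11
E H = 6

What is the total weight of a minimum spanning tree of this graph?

Prim, starting at H.
Step 1: frontier [E H 6, A H 8, G H 8, B H 9] → take E H (6); add E.
Step 2: frontier [B E 1, C E 15, A H 8, G H 8, B H 9] → take B E (1); add B.
Step 3: frontier [B F 7, C E 15, A H 8, G H 8] → take B F (7); add F.
Step 4: frontier [C E 15, D F 14, A H 8, G H 8] → take A H (8); add A.
Step 5: frontier [A D 19, C E 15, D F 14, G H 8] → take G H (8); add G.
Step 6: frontier [A D 19, C E 15, D F 14, C G 18] → take D F (14); add D.
Step 7: frontier [C D 11, C E 15, C G 18] → take C D (11); add C.
MST edges: E H, B E, B F, A H, G H, D F, C D; total weight 6+1+7+8+8+14+11 = 55.

55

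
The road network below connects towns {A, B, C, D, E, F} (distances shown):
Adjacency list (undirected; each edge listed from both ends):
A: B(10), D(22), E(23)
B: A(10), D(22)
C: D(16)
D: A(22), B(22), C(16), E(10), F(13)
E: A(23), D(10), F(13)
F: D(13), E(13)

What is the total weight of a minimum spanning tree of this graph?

71

Kruskal's algorithm — process edges by increasing weight (ties by edge label):
A–B (10): add — endpoints in different components.
D–E (10): add — endpoints in different components.
D–F (13): add — endpoints in different components.
E–F (13): skip — E and F already connected.
C–D (16): add — endpoints in different components.
A–D (22): add — endpoints in different components.
MST edges: A–B, D–E, D–F, C–D, A–D; total weight 10+10+13+16+22 = 71.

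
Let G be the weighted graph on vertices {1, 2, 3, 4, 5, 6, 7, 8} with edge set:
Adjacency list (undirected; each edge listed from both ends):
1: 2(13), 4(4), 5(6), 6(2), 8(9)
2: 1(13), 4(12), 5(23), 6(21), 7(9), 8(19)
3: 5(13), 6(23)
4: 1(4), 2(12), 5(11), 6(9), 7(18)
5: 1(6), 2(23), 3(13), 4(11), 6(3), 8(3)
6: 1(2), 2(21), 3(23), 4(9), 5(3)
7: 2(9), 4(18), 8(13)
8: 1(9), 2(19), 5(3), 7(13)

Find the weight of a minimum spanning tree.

46

Sort edges by weight, then run Kruskal:
1-6 (2): add — endpoints in different components.
5-6 (3): add — endpoints in different components.
5-8 (3): add — endpoints in different components.
1-4 (4): add — endpoints in different components.
1-5 (6): skip — 1 and 5 already connected.
1-8 (9): skip — 1 and 8 already connected.
2-7 (9): add — endpoints in different components.
4-6 (9): skip — 4 and 6 already connected.
4-5 (11): skip — 4 and 5 already connected.
2-4 (12): add — endpoints in different components.
1-2 (13): skip — 1 and 2 already connected.
3-5 (13): add — endpoints in different components.
MST edges: 1-6, 5-6, 5-8, 1-4, 2-7, 2-4, 3-5; total weight 2+3+3+4+9+12+13 = 46.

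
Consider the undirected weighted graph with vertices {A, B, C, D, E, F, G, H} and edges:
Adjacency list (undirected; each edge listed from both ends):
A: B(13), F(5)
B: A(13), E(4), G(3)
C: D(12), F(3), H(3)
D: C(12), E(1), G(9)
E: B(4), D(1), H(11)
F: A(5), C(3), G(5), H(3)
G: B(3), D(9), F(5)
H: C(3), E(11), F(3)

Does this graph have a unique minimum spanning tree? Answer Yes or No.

No

Kruskal's algorithm — process edges by increasing weight (ties by edge label):
D—E (1): add — endpoints in different components.
B—G (3): add — endpoints in different components.
C—F (3): add — endpoints in different components.
C—H (3): add — endpoints in different components.
F—H (3): skip — F and H already connected.
B—E (4): add — endpoints in different components.
A—F (5): add — endpoints in different components.
F—G (5): add — endpoints in different components.
Non-tree edge F—H has weight 3, equal to the heaviest edge on its tree cycle — swapping gives another MST of the same weight. Not unique.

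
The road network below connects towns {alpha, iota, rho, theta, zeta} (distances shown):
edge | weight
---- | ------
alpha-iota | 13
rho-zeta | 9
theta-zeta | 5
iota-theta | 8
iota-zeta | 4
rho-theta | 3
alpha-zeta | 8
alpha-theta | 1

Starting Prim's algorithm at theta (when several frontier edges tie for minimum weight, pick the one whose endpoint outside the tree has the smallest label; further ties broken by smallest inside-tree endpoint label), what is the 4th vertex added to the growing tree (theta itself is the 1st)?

Grow the tree from theta using Prim:
Step 1: cheapest edge leaving the tree is alpha-theta (1); add alpha.
Step 2: cheapest edge leaving the tree is rho-theta (3); add rho.
Step 3: cheapest edge leaving the tree is theta-zeta (5); add zeta.
Step 4: cheapest edge leaving the tree is iota-zeta (4); add iota.
Vertex order: theta, alpha, rho, zeta, iota. The 4th vertex is zeta.

zeta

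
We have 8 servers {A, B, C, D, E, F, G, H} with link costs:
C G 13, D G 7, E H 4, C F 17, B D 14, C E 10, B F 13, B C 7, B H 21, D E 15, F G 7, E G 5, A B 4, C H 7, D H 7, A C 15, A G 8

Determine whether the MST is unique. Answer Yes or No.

No

Kruskal's algorithm — process edges by increasing weight (ties by edge label):
A B (4): add — endpoints in different components.
E H (4): add — endpoints in different components.
E G (5): add — endpoints in different components.
B C (7): add — endpoints in different components.
C H (7): add — endpoints in different components.
D G (7): add — endpoints in different components.
D H (7): skip — D and H already connected.
F G (7): add — endpoints in different components.
Non-tree edge D H has weight 7, equal to the heaviest edge on its tree cycle — swapping gives another MST of the same weight. Not unique.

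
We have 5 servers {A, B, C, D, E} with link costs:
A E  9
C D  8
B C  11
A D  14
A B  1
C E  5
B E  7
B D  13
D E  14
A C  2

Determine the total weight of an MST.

Grow the tree from E using Prim:
Step 1: frontier [C E 5, B E 7, A E 9, D E 14] → take C E (5); add C.
Step 2: frontier [A C 2, C D 8, B C 11, B E 7, A E 9, D E 14] → take A C (2); add A.
Step 3: frontier [A B 1, A D 14, C D 8, B C 11, B E 7, D E 14] → take A B (1); add B.
Step 4: frontier [A D 14, B D 13, C D 8, D E 14] → take C D (8); add D.
MST edges: C E, A C, A B, C D; total weight 5+2+1+8 = 16.

16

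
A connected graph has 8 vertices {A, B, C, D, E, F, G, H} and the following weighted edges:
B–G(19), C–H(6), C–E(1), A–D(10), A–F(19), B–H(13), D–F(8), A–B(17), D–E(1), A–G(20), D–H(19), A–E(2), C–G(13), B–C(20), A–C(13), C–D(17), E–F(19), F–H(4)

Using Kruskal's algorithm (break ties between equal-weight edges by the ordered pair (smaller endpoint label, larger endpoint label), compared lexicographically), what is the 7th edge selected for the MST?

C-G

Kruskal: consider edges lightest-first.
C–E (1): add — endpoints in different components.
D–E (1): add — endpoints in different components.
A–E (2): add — endpoints in different components.
F–H (4): add — endpoints in different components.
C–H (6): add — endpoints in different components.
D–F (8): skip — D and F already connected.
A–D (10): skip — A and D already connected.
A–C (13): skip — A and C already connected.
B–H (13): add — endpoints in different components.
C–G (13): add — endpoints in different components.
The 7th edge added is C–G.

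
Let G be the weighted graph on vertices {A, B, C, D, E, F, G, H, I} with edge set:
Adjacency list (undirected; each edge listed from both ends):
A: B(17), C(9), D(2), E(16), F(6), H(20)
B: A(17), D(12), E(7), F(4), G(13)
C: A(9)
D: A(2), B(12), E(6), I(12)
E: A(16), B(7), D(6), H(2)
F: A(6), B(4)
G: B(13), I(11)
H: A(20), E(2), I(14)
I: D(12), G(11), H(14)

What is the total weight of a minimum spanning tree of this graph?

52

Prim, starting at F.
Step 1: cheapest edge leaving the tree is B-F (4); add B.
Step 2: cheapest edge leaving the tree is A-F (6); add A.
Step 3: cheapest edge leaving the tree is A-D (2); add D.
Step 4: cheapest edge leaving the tree is D-E (6); add E.
Step 5: cheapest edge leaving the tree is E-H (2); add H.
Step 6: cheapest edge leaving the tree is A-C (9); add C.
Step 7: cheapest edge leaving the tree is D-I (12); add I.
Step 8: cheapest edge leaving the tree is G-I (11); add G.
MST edges: B-F, A-F, A-D, D-E, E-H, A-C, D-I, G-I; total weight 4+6+2+6+2+9+12+11 = 52.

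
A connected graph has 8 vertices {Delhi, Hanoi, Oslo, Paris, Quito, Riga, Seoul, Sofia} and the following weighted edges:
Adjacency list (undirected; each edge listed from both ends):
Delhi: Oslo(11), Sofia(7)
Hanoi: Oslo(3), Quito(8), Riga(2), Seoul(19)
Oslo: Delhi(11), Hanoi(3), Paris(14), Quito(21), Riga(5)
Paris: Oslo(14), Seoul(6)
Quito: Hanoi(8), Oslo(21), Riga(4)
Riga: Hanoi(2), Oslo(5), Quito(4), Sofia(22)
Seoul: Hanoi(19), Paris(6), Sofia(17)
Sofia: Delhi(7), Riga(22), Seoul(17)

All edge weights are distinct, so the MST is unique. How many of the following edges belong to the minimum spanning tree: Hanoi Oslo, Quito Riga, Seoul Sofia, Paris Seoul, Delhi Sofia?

4

Kruskal: consider edges lightest-first.
Hanoi Riga (2): add — endpoints in different components.
Hanoi Oslo (3): add — endpoints in different components.
Quito Riga (4): add — endpoints in different components.
Oslo Riga (5): skip — Oslo and Riga already connected.
Paris Seoul (6): add — endpoints in different components.
Delhi Sofia (7): add — endpoints in different components.
Hanoi Quito (8): skip — Quito and Hanoi already connected.
Delhi Oslo (11): add — endpoints in different components.
Oslo Paris (14): add — endpoints in different components.
MST edge set: {Hanoi Riga, Hanoi Oslo, Quito Riga, Paris Seoul, Delhi Sofia, Delhi Oslo, Oslo Paris}.
Of the listed edges, {Hanoi Oslo, Quito Riga, Paris Seoul, Delhi Sofia} are in the MST → 4.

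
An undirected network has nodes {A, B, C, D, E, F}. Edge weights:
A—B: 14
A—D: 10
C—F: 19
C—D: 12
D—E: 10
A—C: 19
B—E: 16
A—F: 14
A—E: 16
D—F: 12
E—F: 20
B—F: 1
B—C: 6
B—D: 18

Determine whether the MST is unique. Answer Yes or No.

No

Kruskal's algorithm — process edges by increasing weight (ties by edge label):
B—F (1): add. Components now {A} {B,F} {C} {D} {E}
B—C (6): add. Components now {A} {B,C,F} {D} {E}
A—D (10): add. Components now {A,D} {B,C,F} {E}
D—E (10): add. Components now {A,D,E} {B,C,F}
C—D (12): add. Components now {A,B,C,D,E,F}
Non-tree edge D—F has weight 12, equal to the heaviest edge on its tree cycle — swapping gives another MST of the same weight. Not unique.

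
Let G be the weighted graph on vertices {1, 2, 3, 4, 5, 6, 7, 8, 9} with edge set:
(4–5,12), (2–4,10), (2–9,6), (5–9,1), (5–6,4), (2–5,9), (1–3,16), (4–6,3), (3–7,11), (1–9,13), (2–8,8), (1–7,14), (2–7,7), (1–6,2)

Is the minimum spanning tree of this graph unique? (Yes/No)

Sort edges by weight, then run Kruskal:
5–9 (1): add — endpoints in different components.
1–6 (2): add — endpoints in different components.
4–6 (3): add — endpoints in different components.
5–6 (4): add — endpoints in different components.
2–9 (6): add — endpoints in different components.
2–7 (7): add — endpoints in different components.
2–8 (8): add — endpoints in different components.
2–5 (9): skip — 2 and 5 already connected.
2–4 (10): skip — 2 and 4 already connected.
3–7 (11): add — endpoints in different components.
Every non-tree edge has weight strictly greater than the heaviest edge on the tree path between its endpoints, so the MST is unique.

Yes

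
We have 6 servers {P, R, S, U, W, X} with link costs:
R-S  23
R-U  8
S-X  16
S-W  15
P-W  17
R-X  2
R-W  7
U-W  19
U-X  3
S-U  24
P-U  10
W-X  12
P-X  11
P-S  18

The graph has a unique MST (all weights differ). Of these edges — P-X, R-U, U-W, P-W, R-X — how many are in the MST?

Sort edges by weight, then run Kruskal:
R-X (2): add. Components now {R,X} {U} {S} {W} {P}
U-X (3): add. Components now {R,U,X} {S} {W} {P}
R-W (7): add. Components now {R,U,W,X} {S} {P}
R-U (8): skip — R and U already connected.
P-U (10): add. Components now {P,R,U,W,X} {S}
P-X (11): skip — P and X already connected.
W-X (12): skip — W and X already connected.
S-W (15): add. Components now {P,R,S,U,W,X}
MST edge set: {R-X, U-X, R-W, P-U, S-W}.
Of the listed edges, {R-X} are in the MST → 1.

1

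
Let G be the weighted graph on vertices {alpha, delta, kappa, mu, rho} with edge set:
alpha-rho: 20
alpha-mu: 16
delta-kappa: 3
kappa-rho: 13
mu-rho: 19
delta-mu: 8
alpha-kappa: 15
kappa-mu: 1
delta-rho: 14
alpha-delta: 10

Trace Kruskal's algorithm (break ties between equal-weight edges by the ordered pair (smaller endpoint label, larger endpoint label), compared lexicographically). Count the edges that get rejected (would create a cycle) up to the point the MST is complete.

1

Kruskal: consider edges lightest-first.
kappa-mu (1): add. Components now {kappa,mu} {rho} {alpha} {delta}
delta-kappa (3): add. Components now {delta,kappa,mu} {rho} {alpha}
delta-mu (8): skip — delta and mu already connected.
alpha-delta (10): add. Components now {alpha,delta,kappa,mu} {rho}
kappa-rho (13): add. Components now {alpha,delta,kappa,mu,rho}
Edges rejected before the tree was complete: 1.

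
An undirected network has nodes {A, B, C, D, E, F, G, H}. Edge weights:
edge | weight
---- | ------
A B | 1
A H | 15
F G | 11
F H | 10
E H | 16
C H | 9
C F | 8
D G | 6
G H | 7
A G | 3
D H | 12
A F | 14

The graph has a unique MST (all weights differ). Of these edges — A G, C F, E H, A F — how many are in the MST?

3

Sort edges by weight, then run Kruskal:
A B (1): add — endpoints in different components.
A G (3): add — endpoints in different components.
D G (6): add — endpoints in different components.
G H (7): add — endpoints in different components.
C F (8): add — endpoints in different components.
C H (9): add — endpoints in different components.
F H (10): skip — F and H already connected.
F G (11): skip — F and G already connected.
D H (12): skip — D and H already connected.
A F (14): skip — A and F already connected.
A H (15): skip — A and H already connected.
E H (16): add — endpoints in different components.
MST edge set: {A B, A G, D G, G H, C F, C H, E H}.
Of the listed edges, {A G, C F, E H} are in the MST → 3.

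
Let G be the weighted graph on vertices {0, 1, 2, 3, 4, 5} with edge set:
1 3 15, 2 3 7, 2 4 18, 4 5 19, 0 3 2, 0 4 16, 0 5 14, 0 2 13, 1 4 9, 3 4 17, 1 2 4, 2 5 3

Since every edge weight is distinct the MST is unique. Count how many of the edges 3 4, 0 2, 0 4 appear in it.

0

Kruskal: consider edges lightest-first.
0 3 (2): add — endpoints in different components.
2 5 (3): add — endpoints in different components.
1 2 (4): add — endpoints in different components.
2 3 (7): add — endpoints in different components.
1 4 (9): add — endpoints in different components.
MST edge set: {0 3, 2 5, 1 2, 2 3, 1 4}.
Of the listed edges, {} are in the MST → 0.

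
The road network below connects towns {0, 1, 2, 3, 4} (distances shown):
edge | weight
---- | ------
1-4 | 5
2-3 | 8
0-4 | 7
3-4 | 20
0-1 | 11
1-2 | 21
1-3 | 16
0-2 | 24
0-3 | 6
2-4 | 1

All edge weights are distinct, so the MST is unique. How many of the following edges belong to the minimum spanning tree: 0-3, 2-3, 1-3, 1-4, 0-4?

Kruskal: consider edges lightest-first.
2-4 (1): add — endpoints in different components.
1-4 (5): add — endpoints in different components.
0-3 (6): add — endpoints in different components.
0-4 (7): add — endpoints in different components.
MST edge set: {2-4, 1-4, 0-3, 0-4}.
Of the listed edges, {0-3, 1-4, 0-4} are in the MST → 3.

3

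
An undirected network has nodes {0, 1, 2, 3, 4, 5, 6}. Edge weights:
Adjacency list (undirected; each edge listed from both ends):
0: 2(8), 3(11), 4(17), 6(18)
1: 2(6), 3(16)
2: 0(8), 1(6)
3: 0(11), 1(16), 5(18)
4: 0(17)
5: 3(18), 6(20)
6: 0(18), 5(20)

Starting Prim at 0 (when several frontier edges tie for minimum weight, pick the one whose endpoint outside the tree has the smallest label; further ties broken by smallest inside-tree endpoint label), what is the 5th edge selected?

3-5

Grow the tree from 0 using Prim:
Step 1: frontier [0 2 8, 0 3 11, 0 4 17, 0 6 18] → take 0 2 (8); add 2.
Step 2: frontier [0 3 11, 0 4 17, 0 6 18, 1 2 6] → take 1 2 (6); add 1.
Step 3: frontier [0 3 11, 0 4 17, 0 6 18, 1 3 16] → take 0 3 (11); add 3.
Step 4: frontier [0 4 17, 0 6 18, 3 5 18] → take 0 4 (17); add 4.
Step 5: frontier [0 6 18, 3 5 18] → take 3 5 (18); add 5.
Step 6: frontier [0 6 18, 5 6 20] → take 0 6 (18); add 6.
The 5th edge added is 3 5.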